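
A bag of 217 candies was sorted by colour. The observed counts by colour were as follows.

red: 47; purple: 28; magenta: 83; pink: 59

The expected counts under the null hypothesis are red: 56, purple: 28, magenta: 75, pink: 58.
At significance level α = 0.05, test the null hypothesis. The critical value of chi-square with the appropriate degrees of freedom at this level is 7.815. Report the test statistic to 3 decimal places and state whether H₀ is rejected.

2.317; do not reject

χ² = (47−56)²/56 + (28−28)²/28 + (83−75)²/75 + (59−58)²/58
   = 1.4464 + 0.0000 + 0.8533 + 0.0172
Sum = 2.317
df = 3. Since 2.317 < 7.815, we do not reject H₀.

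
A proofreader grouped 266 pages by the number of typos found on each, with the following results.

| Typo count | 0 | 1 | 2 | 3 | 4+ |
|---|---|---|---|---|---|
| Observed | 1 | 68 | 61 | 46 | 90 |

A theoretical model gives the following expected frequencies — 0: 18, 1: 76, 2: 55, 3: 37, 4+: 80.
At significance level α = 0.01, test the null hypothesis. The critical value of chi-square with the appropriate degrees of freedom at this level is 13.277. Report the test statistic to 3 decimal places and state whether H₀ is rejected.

χ² = (1−18)²/18 + (68−76)²/76 + (61−55)²/55 + (46−37)²/37 + (90−80)²/80
   = 16.0556 + 0.8421 + 0.6545 + 2.1892 + 1.2500
Sum = 20.991
df = 4. Since 20.991 > 13.277, we reject H₀.

20.991; reject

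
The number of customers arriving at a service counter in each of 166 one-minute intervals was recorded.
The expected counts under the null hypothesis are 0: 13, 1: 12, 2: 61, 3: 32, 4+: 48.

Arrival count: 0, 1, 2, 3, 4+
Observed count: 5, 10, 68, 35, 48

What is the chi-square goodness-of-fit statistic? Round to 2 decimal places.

6.34

0: (5 − 13)²/13 = 64/13 = 4.923
1: (10 − 12)²/12 = 4/12 = 0.333
2: (68 − 61)²/61 = 49/61 = 0.803
3: (35 − 32)²/32 = 9/32 = 0.281
4+: (48 − 48)²/48 = 0/48 = 0.000
Sum = 6.34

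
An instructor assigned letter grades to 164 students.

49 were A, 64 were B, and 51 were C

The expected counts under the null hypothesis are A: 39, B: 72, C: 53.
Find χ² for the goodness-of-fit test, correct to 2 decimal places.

3.53

χ² = (49−39)²/39 + (64−72)²/72 + (51−53)²/53
   = 2.564 + 0.889 + 0.075
Sum = 3.53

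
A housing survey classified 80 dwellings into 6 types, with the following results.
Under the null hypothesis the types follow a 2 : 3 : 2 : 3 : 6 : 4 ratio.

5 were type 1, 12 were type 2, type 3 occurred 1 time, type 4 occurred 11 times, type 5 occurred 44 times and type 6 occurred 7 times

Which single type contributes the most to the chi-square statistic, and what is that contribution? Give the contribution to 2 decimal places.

type 5, 16.67

Ratio total = 20. Expected counts: 80×2/20 = 8, 80×3/20 = 12, 80×2/20 = 8, 80×3/20 = 12, 80×6/20 = 24, 80×4/20 = 16.
χ² = (5−8)²/8 + (12−12)²/12 + (1−8)²/8 + (11−12)²/12 + (44−24)²/24 + (7−16)²/16
   = 1.125 + 0.000 + 6.125 + 0.083 + 16.667 + 5.063
The largest term is for type 5: 16.67.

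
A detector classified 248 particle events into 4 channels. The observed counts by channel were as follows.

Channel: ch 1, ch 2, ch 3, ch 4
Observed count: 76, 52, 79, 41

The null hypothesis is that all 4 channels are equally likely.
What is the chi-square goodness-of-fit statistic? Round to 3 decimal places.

16.548

Expected count for each of the 4 categories: 248/4 = 62.
cat         O        E   (O−E)²/E
ch 1       76       62     3.1613
ch 2       52       62     1.6129
ch 3       79       62     4.6613
ch 4       41       62     7.1129
Sum = 16.548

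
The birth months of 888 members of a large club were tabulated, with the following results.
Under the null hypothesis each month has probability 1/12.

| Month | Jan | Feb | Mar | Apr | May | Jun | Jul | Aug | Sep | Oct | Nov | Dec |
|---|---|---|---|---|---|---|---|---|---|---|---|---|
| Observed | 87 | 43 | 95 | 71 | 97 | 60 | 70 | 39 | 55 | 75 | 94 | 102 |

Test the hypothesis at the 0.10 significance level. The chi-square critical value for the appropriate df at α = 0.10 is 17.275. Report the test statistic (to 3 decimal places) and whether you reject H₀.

Expected count for each of the 12 categories: 888/12 = 74.
cat         O        E   (O−E)²/E
Jan        87       74     2.2838
Feb        43       74    12.9865
Mar        95       74     5.9595
Apr        71       74     0.1216
May        97       74     7.1486
Jun        60       74     2.6486
Jul        70       74     0.2162
Aug        39       74    16.5541
Sep        55       74     4.8784
Oct        75       74     0.0135
Nov        94       74     5.4054
Dec       102       74    10.5946
Sum = 68.811
df = 11. Since 68.811 > 17.275, we reject H₀.

68.811; reject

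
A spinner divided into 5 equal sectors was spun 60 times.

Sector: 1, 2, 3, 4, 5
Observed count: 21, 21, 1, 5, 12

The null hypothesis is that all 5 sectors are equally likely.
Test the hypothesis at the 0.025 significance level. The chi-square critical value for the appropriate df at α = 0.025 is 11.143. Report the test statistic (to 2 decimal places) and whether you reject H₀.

27.67; reject

Expected count for each of the 5 categories: 60/5 = 12.
χ² = (21−12)²/12 + (21−12)²/12 + (1−12)²/12 + (5−12)²/12 + (12−12)²/12
   = 6.750 + 6.750 + 10.083 + 4.083 + 0.000
Sum = 27.67
df = 4. Since 27.67 > 11.143, we reject H₀.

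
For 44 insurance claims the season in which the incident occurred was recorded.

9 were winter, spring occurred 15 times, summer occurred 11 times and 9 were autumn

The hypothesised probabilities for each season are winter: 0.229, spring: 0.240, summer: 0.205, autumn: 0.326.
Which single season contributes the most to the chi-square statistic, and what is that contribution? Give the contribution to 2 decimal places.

Expected counts E_i = n·p_i: 44×0.229 = 10.076, 44×0.240 = 10.56, 44×0.205 = 9.02, 44×0.326 = 14.344.
cat         O        E   (O−E)²/E
winter      9   10.076      0.115
spring     15    10.56      1.867
summer     11     9.02      0.435
autumn      9   14.344      1.991
The largest term is for autumn: 1.99.

autumn, 1.99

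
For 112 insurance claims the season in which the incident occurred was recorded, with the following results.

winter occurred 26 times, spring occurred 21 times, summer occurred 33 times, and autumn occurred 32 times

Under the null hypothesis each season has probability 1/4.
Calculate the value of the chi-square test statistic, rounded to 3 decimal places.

3.357

Expected count for each of the 4 categories: 112/4 = 28.
χ² = (26−28)²/28 + (21−28)²/28 + (33−28)²/28 + (32−28)²/28
   = 0.1429 + 1.7500 + 0.8929 + 0.5714
Sum = 3.357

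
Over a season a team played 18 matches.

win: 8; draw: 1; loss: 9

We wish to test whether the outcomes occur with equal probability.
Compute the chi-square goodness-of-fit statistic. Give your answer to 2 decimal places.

Expected count for each of the 3 categories: 18/3 = 6.
win: (8 − 6)²/6 = 4/6 = 0.667
draw: (1 − 6)²/6 = 25/6 = 4.167
loss: (9 − 6)²/6 = 9/6 = 1.500
Sum = 6.33

6.33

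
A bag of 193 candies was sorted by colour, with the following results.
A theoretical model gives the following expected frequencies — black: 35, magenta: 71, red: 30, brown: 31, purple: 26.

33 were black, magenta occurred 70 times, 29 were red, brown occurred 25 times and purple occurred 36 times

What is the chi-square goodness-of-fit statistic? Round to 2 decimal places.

5.17

black: (33 − 35)²/35 = 4/35 = 0.114
magenta: (70 − 71)²/71 = 1/71 = 0.014
red: (29 − 30)²/30 = 1/30 = 0.033
brown: (25 − 31)²/31 = 36/31 = 1.161
purple: (36 − 26)²/26 = 100/26 = 3.846
Sum = 5.17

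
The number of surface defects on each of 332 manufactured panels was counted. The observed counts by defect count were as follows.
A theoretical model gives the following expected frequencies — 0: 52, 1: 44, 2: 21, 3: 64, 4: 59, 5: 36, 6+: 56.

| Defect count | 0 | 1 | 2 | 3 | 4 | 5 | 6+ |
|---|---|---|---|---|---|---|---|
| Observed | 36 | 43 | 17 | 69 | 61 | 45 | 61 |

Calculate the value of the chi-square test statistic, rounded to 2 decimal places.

8.86

0: (36 − 52)²/52 = 256/52 = 4.923
1: (43 − 44)²/44 = 1/44 = 0.023
2: (17 − 21)²/21 = 16/21 = 0.762
3: (69 − 64)²/64 = 25/64 = 0.391
4: (61 − 59)²/59 = 4/59 = 0.068
5: (45 − 36)²/36 = 81/36 = 2.250
6+: (61 − 56)²/56 = 25/56 = 0.446
Sum = 8.86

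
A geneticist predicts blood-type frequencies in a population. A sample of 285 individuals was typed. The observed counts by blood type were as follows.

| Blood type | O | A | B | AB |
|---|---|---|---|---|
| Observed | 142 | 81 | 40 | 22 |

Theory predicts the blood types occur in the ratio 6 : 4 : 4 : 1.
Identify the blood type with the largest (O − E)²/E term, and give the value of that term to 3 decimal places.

B, 17.053

Ratio total = 15. Expected counts: 285×6/15 = 114, 285×4/15 = 76, 285×4/15 = 76, 285×1/15 = 19.
cat         O        E   (O−E)²/E
O         142      114     6.8772
A          81       76     0.3289
B          40       76    17.0526
AB         22       19     0.4737
The largest term is for B: 17.053.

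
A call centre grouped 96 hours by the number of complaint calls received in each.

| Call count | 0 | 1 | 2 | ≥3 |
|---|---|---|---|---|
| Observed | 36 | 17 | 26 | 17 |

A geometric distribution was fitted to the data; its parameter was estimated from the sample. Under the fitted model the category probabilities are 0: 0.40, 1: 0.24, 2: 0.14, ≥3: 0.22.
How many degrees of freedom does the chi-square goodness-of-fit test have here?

2

There are k = 4 categories and 1 parameter estimated from the data, so df = 4 − 1 − 1 = 2.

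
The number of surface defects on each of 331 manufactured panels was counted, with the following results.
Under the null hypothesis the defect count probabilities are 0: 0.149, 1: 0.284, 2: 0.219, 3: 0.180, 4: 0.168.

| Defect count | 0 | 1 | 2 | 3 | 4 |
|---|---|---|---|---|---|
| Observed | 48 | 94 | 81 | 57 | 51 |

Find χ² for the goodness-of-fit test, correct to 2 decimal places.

1.53

Expected counts E_i = n·p_i: 331×0.149 = 49.319, 331×0.284 = 94.004, 331×0.219 = 72.489, 331×0.180 = 59.58, 331×0.168 = 55.608.
cat         O        E   (O−E)²/E
0          48   49.319      0.035
1          94   94.004      0.000
2          81   72.489      0.999
3          57    59.58      0.112
4          51   55.608      0.382
Sum = 1.53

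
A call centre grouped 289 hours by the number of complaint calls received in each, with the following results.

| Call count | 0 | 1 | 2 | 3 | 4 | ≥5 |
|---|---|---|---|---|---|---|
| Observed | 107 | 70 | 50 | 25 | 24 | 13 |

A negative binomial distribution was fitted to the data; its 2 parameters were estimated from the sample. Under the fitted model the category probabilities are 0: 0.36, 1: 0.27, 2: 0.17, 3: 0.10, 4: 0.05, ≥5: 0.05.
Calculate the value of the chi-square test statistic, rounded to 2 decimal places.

7.91

Expected counts E_i = n·p_i: 289×0.36 = 104.04, 289×0.27 = 78.03, 289×0.17 = 49.13, 289×0.10 = 28.9, 289×0.05 = 14.45, 289×0.05 = 14.45.
cat         O        E   (O−E)²/E
0         107   104.04      0.084
1          70    78.03      0.826
2          50    49.13      0.015
3          25     28.9      0.526
4          24    14.45      6.312
≥5         13    14.45      0.146
Sum = 7.91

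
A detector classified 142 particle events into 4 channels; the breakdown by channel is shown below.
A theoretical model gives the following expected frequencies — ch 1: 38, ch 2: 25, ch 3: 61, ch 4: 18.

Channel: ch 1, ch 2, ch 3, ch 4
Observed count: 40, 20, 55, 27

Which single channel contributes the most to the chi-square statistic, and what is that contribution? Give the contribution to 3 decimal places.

ch 4, 4.500

ch 1: (40 − 38)²/38 = 4/38 = 0.1053
ch 2: (20 − 25)²/25 = 25/25 = 1.0000
ch 3: (55 − 61)²/61 = 36/61 = 0.5902
ch 4: (27 − 18)²/18 = 81/18 = 4.5000
The largest term is for ch 4: 4.500.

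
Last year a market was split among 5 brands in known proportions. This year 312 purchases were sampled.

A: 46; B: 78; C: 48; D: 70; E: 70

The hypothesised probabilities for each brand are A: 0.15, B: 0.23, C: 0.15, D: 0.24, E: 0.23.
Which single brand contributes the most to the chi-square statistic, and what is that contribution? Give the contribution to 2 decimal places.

B, 0.54

Expected counts E_i = n·p_i: 312×0.15 = 46.8, 312×0.23 = 71.76, 312×0.15 = 46.8, 312×0.24 = 74.88, 312×0.23 = 71.76.
A: (46 − 46.8)²/46.8 = 0.64/46.8 = 0.014
B: (78 − 71.76)²/71.76 = 38.9376/71.76 = 0.543
C: (48 − 46.8)²/46.8 = 1.44/46.8 = 0.031
D: (70 − 74.88)²/74.88 = 23.8144/74.88 = 0.318
E: (70 − 71.76)²/71.76 = 3.0976/71.76 = 0.043
The largest term is for B: 0.54.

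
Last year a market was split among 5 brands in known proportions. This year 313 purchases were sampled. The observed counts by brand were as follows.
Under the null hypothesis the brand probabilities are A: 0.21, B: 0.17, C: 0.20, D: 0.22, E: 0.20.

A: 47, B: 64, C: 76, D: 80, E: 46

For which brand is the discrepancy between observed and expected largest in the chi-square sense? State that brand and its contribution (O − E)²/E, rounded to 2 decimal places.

Expected counts E_i = n·p_i: 313×0.21 = 65.73, 313×0.17 = 53.21, 313×0.20 = 62.6, 313×0.22 = 68.86, 313×0.20 = 62.6.
A: (47 − 65.73)²/65.73 = 350.8129/65.73 = 5.337
B: (64 − 53.21)²/53.21 = 116.4241/53.21 = 2.188
C: (76 − 62.6)²/62.6 = 179.56/62.6 = 2.868
D: (80 − 68.86)²/68.86 = 124.0996/68.86 = 1.802
E: (46 − 62.6)²/62.6 = 275.56/62.6 = 4.402
The largest term is for A: 5.34.

A, 5.34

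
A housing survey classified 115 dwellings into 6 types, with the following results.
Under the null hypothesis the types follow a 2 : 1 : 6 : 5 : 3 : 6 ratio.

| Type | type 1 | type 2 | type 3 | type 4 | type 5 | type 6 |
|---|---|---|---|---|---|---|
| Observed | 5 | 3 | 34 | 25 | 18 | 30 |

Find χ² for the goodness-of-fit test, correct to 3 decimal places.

4.433

Ratio total = 23. Expected counts: 115×2/23 = 10, 115×1/23 = 5, 115×6/23 = 30, 115×5/23 = 25, 115×3/23 = 15, 115×6/23 = 30.
type 1: (5 − 10)²/10 = 25/10 = 2.5000
type 2: (3 − 5)²/5 = 4/5 = 0.8000
type 3: (34 − 30)²/30 = 16/30 = 0.5333
type 4: (25 − 25)²/25 = 0/25 = 0.0000
type 5: (18 − 15)²/15 = 9/15 = 0.6000
type 6: (30 − 30)²/30 = 0/30 = 0.0000
Sum = 4.433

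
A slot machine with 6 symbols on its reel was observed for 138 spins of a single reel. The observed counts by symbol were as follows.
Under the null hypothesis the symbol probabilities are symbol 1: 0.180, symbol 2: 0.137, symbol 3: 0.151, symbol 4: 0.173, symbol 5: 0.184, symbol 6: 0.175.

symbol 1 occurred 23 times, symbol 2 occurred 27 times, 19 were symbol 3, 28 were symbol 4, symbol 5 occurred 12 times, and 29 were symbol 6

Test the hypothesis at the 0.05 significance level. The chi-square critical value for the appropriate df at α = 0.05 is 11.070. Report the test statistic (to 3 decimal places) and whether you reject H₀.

12.514; reject

Expected counts E_i = n·p_i: 138×0.180 = 24.84, 138×0.137 = 18.906, 138×0.151 = 20.838, 138×0.173 = 23.874, 138×0.184 = 25.392, 138×0.175 = 24.15.
cat           O        E   (O−E)²/E
symbol 1     23    24.84     0.1363
symbol 2     27   18.906     3.4652
symbol 3     19   20.838     0.1621
symbol 4     28   23.874     0.7131
symbol 5     12   25.392     7.0631
symbol 6     29    24.15     0.9740
Sum = 12.514
df = 5. Since 12.514 > 11.070, we reject H₀.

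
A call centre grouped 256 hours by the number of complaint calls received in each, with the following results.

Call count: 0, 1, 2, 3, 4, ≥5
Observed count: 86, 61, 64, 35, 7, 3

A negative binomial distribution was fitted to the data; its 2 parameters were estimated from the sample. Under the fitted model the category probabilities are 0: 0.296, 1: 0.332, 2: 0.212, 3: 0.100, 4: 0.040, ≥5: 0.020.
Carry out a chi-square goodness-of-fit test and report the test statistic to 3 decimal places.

Expected counts E_i = n·p_i: 256×0.296 = 75.776, 256×0.332 = 84.992, 256×0.212 = 54.272, 256×0.100 = 25.6, 256×0.040 = 10.24, 256×0.020 = 5.12.
0: (86 − 75.776)²/75.776 = 104.530176/75.776 = 1.3795
1: (61 − 84.992)²/84.992 = 575.616064/84.992 = 6.7726
2: (64 − 54.272)²/54.272 = 94.633984/54.272 = 1.7437
3: (35 − 25.6)²/25.6 = 88.36/25.6 = 3.4516
4: (7 − 10.24)²/10.24 = 10.4976/10.24 = 1.0252
≥5: (3 − 5.12)²/5.12 = 4.4944/5.12 = 0.8778
Sum = 15.250

15.250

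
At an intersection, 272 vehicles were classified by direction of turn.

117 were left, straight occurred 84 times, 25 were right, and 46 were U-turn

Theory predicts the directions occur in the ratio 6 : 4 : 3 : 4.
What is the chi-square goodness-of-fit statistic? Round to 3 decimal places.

Ratio total = 17. Expected counts: 272×6/17 = 96, 272×4/17 = 64, 272×3/17 = 48, 272×4/17 = 64.
χ² = (117−96)²/96 + (84−64)²/64 + (25−48)²/48 + (46−64)²/64
   = 4.5938 + 6.2500 + 11.0208 + 5.0625
Sum = 26.927

26.927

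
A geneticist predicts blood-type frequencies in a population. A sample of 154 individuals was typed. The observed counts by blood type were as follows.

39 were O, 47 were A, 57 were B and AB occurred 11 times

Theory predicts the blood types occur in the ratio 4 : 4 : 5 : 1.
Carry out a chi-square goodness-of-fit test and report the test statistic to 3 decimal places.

0.845

Ratio total = 14. Expected counts: 154×4/14 = 44, 154×4/14 = 44, 154×5/14 = 55, 154×1/14 = 11.
O: (39 − 44)²/44 = 25/44 = 0.5682
A: (47 − 44)²/44 = 9/44 = 0.2045
B: (57 − 55)²/55 = 4/55 = 0.0727
AB: (11 − 11)²/11 = 0/11 = 0.0000
Sum = 0.845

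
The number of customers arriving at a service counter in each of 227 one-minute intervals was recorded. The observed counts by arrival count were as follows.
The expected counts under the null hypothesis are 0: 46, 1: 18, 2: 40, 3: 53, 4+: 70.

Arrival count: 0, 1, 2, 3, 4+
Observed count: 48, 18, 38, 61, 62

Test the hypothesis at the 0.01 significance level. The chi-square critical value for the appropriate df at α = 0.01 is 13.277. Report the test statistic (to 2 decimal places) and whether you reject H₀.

χ² = (48−46)²/46 + (18−18)²/18 + (38−40)²/40 + (61−53)²/53 + (62−70)²/70
   = 0.087 + 0.000 + 0.100 + 1.208 + 0.914
Sum = 2.31
df = 4. Since 2.31 < 13.277, we do not reject H₀.

2.31; do not reject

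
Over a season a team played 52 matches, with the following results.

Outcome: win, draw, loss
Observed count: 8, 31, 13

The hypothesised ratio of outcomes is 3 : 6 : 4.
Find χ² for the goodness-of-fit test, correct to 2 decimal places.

3.94

Ratio total = 13. Expected counts: 52×3/13 = 12, 52×6/13 = 24, 52×4/13 = 16.
cat         O        E   (O−E)²/E
win         8       12      1.333
draw       31       24      2.042
loss       13       16      0.563
Sum = 3.94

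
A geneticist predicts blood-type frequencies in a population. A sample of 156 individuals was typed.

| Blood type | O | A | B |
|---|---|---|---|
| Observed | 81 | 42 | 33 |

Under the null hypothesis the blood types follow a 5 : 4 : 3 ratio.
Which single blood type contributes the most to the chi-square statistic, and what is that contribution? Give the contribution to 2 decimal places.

Ratio total = 12. Expected counts: 156×5/12 = 65, 156×4/12 = 52, 156×3/12 = 39.
cat         O        E   (O−E)²/E
O          81       65      3.938
A          42       52      1.923
B          33       39      0.923
The largest term is for O: 3.94.

O, 3.94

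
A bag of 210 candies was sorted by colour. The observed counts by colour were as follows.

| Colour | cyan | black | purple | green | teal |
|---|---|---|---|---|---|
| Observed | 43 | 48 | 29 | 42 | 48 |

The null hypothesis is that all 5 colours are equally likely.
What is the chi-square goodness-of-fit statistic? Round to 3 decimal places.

5.762

Expected count for each of the 5 categories: 210/5 = 42.
cyan: (43 − 42)²/42 = 1/42 = 0.0238
black: (48 − 42)²/42 = 36/42 = 0.8571
purple: (29 − 42)²/42 = 169/42 = 4.0238
green: (42 − 42)²/42 = 0/42 = 0.0000
teal: (48 − 42)²/42 = 36/42 = 0.8571
Sum = 5.762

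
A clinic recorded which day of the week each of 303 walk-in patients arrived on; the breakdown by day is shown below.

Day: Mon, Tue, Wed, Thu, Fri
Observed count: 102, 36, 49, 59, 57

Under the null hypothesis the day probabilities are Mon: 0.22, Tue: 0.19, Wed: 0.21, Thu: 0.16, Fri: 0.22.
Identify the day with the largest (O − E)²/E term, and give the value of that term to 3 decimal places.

Expected counts E_i = n·p_i: 303×0.22 = 66.66, 303×0.19 = 57.57, 303×0.21 = 63.63, 303×0.16 = 48.48, 303×0.22 = 66.66.
cat         O        E   (O−E)²/E
Mon       102    66.66    18.7356
Tue        36    57.57     8.0817
Wed        49    63.63     3.3638
Thu        59    48.48     2.2828
Fri        57    66.66     1.3999
The largest term is for Mon: 18.736.

Mon, 18.736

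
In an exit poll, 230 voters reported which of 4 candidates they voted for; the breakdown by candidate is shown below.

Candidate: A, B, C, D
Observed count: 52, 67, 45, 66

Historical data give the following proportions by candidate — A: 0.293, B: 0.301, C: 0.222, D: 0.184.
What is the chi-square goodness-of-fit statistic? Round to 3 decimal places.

17.556

Expected counts E_i = n·p_i: 230×0.293 = 67.39, 230×0.301 = 69.23, 230×0.222 = 51.06, 230×0.184 = 42.32.
χ² = (52−67.39)²/67.39 + (67−69.23)²/69.23 + (45−51.06)²/51.06 + (66−42.32)²/42.32
   = 3.5146 + 0.0718 + 0.7192 + 13.2501
Sum = 17.556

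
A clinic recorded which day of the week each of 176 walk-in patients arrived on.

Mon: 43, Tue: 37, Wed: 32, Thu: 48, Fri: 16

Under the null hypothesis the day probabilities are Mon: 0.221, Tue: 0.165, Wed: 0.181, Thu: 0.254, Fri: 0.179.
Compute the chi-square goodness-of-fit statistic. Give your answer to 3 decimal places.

10.489

Expected counts E_i = n·p_i: 176×0.221 = 38.896, 176×0.165 = 29.04, 176×0.181 = 31.856, 176×0.254 = 44.704, 176×0.179 = 31.504.
χ² = (43−38.896)²/38.896 + (37−29.04)²/29.04 + (32−31.856)²/31.856 + (48−44.704)²/44.704 + (16−31.504)²/31.504
   = 0.4330 + 2.1819 + 0.0007 + 0.2430 + 7.6300
Sum = 10.489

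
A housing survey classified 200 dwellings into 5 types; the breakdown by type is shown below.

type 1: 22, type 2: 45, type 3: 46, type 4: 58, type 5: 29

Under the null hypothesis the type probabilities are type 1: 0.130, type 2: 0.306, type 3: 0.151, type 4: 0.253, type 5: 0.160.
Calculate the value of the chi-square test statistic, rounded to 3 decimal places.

Expected counts E_i = n·p_i: 200×0.130 = 26, 200×0.306 = 61.2, 200×0.151 = 30.2, 200×0.253 = 50.6, 200×0.160 = 32.
χ² = (22−26)²/26 + (45−61.2)²/61.2 + (46−30.2)²/30.2 + (58−50.6)²/50.6 + (29−32)²/32
   = 0.6154 + 4.2882 + 8.2662 + 1.0822 + 0.2813
Sum = 14.533

14.533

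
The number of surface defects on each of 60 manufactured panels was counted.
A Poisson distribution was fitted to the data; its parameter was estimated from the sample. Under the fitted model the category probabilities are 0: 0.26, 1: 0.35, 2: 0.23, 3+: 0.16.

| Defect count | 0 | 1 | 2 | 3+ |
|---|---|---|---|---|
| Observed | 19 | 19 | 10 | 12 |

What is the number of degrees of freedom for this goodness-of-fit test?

There are k = 4 categories and 1 parameter estimated from the data, so df = 4 − 1 − 1 = 2.

2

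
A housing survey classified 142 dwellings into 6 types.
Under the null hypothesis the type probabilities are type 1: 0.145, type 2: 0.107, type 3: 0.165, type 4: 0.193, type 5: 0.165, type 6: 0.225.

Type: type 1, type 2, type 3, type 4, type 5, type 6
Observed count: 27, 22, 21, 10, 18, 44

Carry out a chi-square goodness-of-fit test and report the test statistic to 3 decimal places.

Expected counts E_i = n·p_i: 142×0.145 = 20.59, 142×0.107 = 15.194, 142×0.165 = 23.43, 142×0.193 = 27.406, 142×0.165 = 23.43, 142×0.225 = 31.95.
type 1: (27 − 20.59)²/20.59 = 41.0881/20.59 = 1.9955
type 2: (22 − 15.194)²/15.194 = 46.321636/15.194 = 3.0487
type 3: (21 − 23.43)²/23.43 = 5.9049/23.43 = 0.2520
type 4: (10 − 27.406)²/27.406 = 302.968836/27.406 = 11.0548
type 5: (18 − 23.43)²/23.43 = 29.4849/23.43 = 1.2584
type 6: (44 − 31.95)²/31.95 = 145.2025/31.95 = 4.5447
Sum = 22.154

22.154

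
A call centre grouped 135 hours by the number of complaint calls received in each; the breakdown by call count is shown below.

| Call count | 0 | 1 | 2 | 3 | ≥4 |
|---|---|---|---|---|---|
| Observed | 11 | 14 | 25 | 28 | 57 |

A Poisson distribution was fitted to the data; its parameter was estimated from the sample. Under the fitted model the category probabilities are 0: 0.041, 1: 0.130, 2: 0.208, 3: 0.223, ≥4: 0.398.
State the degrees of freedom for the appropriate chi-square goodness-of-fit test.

3

There are k = 5 categories and 1 parameter estimated from the data, so df = 5 − 1 − 1 = 3.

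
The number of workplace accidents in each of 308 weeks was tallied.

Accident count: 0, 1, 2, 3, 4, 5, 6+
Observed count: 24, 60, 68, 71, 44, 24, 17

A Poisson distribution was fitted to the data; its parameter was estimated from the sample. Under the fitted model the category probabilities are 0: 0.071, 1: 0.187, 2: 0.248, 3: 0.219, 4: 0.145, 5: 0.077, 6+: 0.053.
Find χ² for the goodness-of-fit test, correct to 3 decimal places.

1.456

Expected counts E_i = n·p_i: 308×0.071 = 21.868, 308×0.187 = 57.596, 308×0.248 = 76.384, 308×0.219 = 67.452, 308×0.145 = 44.66, 308×0.077 = 23.716, 308×0.053 = 16.324.
cat         O        E   (O−E)²/E
0          24   21.868     0.2079
1          60   57.596     0.1003
2          68   76.384     0.9202
3          71   67.452     0.1866
4          44    44.66     0.0098
5          24   23.716     0.0034
6+         17   16.324     0.0280
Sum = 1.456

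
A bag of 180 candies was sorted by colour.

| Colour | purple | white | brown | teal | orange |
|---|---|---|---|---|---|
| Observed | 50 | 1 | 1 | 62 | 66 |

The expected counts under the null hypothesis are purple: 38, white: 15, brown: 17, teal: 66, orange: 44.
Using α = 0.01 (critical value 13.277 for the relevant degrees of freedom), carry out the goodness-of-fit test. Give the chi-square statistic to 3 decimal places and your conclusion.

purple: (50 − 38)²/38 = 144/38 = 3.7895
white: (1 − 15)²/15 = 196/15 = 13.0667
brown: (1 − 17)²/17 = 256/17 = 15.0588
teal: (62 − 66)²/66 = 16/66 = 0.2424
orange: (66 − 44)²/44 = 484/44 = 11.0000
Sum = 43.157
df = 4. Since 43.157 > 13.277, we reject H₀.

43.157; reject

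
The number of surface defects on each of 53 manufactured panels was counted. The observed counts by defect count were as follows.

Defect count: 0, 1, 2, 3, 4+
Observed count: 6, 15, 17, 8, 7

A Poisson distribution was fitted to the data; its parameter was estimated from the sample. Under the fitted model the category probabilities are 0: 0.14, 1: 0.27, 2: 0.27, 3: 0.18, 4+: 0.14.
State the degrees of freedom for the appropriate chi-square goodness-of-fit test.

There are k = 5 categories and 1 parameter estimated from the data, so df = 5 − 1 − 1 = 3.

3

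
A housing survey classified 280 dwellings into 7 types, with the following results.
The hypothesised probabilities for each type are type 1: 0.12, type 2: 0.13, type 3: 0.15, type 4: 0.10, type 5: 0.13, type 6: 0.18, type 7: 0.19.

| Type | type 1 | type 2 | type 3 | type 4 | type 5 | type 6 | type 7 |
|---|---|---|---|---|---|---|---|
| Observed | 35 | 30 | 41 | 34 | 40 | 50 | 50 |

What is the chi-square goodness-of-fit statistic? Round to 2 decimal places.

Expected counts E_i = n·p_i: 280×0.12 = 33.6, 280×0.13 = 36.4, 280×0.15 = 42, 280×0.10 = 28, 280×0.13 = 36.4, 280×0.18 = 50.4, 280×0.19 = 53.2.
type 1: (35 − 33.6)²/33.6 = 1.96/33.6 = 0.058
type 2: (30 − 36.4)²/36.4 = 40.96/36.4 = 1.125
type 3: (41 − 42)²/42 = 1/42 = 0.024
type 4: (34 − 28)²/28 = 36/28 = 1.286
type 5: (40 − 36.4)²/36.4 = 12.96/36.4 = 0.356
type 6: (50 − 50.4)²/50.4 = 0.16/50.4 = 0.003
type 7: (50 − 53.2)²/53.2 = 10.24/53.2 = 0.192
Sum = 3.04

3.04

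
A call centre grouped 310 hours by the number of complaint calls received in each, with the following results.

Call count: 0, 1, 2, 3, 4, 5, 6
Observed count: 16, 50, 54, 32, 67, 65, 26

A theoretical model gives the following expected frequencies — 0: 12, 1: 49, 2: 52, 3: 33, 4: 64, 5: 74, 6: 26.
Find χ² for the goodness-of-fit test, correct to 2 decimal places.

0: (16 − 12)²/12 = 16/12 = 1.333
1: (50 − 49)²/49 = 1/49 = 0.020
2: (54 − 52)²/52 = 4/52 = 0.077
3: (32 − 33)²/33 = 1/33 = 0.030
4: (67 − 64)²/64 = 9/64 = 0.141
5: (65 − 74)²/74 = 81/74 = 1.095
6: (26 − 26)²/26 = 0/26 = 0.000
Sum = 2.70

2.70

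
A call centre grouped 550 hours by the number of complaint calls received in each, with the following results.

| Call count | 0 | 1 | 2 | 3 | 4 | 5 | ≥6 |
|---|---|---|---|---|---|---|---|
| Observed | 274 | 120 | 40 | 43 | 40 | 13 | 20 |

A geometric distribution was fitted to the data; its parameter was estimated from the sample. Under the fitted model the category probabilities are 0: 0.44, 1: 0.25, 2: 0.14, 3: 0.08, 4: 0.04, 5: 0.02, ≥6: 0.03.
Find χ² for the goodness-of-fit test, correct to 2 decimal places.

Expected counts E_i = n·p_i: 550×0.44 = 242, 550×0.25 = 137.5, 550×0.14 = 77, 550×0.08 = 44, 550×0.04 = 22, 550×0.02 = 11, 550×0.03 = 16.5.
cat         O        E   (O−E)²/E
0         274      242      4.231
1         120    137.5      2.227
2          40       77     17.779
3          43       44      0.023
4          40       22     14.727
5          13       11      0.364
≥6         20     16.5      0.742
Sum = 40.09

40.09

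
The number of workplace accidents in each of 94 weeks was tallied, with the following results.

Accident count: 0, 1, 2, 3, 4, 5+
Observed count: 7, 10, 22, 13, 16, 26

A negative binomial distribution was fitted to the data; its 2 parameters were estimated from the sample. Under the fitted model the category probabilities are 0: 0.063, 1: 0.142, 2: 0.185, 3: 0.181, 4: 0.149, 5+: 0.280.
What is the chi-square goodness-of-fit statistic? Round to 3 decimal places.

Expected counts E_i = n·p_i: 94×0.063 = 5.922, 94×0.142 = 13.348, 94×0.185 = 17.39, 94×0.181 = 17.014, 94×0.149 = 14.006, 94×0.280 = 26.32.
cat         O        E   (O−E)²/E
0           7    5.922     0.1962
1          10   13.348     0.8398
2          22    17.39     1.2221
3          13   17.014     0.9470
4          16   14.006     0.2839
5+         26    26.32     0.0039
Sum = 3.493

3.493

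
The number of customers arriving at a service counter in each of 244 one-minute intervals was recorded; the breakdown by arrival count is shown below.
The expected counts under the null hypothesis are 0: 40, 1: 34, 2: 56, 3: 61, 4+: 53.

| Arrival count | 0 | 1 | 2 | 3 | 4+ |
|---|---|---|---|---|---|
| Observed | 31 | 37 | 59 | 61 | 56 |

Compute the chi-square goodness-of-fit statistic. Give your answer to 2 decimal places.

0: (31 − 40)²/40 = 81/40 = 2.025
1: (37 − 34)²/34 = 9/34 = 0.265
2: (59 − 56)²/56 = 9/56 = 0.161
3: (61 − 61)²/61 = 0/61 = 0.000
4+: (56 − 53)²/53 = 9/53 = 0.170
Sum = 2.62

2.62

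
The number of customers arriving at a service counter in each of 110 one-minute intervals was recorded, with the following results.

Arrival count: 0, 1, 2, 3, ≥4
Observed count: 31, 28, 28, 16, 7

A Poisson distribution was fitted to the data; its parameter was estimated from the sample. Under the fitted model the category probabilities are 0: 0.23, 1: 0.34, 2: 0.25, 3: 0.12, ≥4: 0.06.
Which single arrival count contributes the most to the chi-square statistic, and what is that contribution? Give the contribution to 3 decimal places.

1, 2.363

Expected counts E_i = n·p_i: 110×0.23 = 25.3, 110×0.34 = 37.4, 110×0.25 = 27.5, 110×0.12 = 13.2, 110×0.06 = 6.6.
χ² = (31−25.3)²/25.3 + (28−37.4)²/37.4 + (28−27.5)²/27.5 + (16−13.2)²/13.2 + (7−6.6)²/6.6
   = 1.2842 + 2.3626 + 0.0091 + 0.5939 + 0.0242
The largest term is for 1: 2.363.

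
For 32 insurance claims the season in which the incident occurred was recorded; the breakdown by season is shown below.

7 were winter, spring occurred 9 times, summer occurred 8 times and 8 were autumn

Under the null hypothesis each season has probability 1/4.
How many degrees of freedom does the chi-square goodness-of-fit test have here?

3

There are k = 4 categories and no parameters were estimated from the data, so df = 4 − 1 = 3.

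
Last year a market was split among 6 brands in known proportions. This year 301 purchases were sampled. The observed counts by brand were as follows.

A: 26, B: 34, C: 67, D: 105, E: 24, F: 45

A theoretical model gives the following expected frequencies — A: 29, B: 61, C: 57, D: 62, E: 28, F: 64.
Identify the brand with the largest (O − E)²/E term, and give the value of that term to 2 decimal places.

cat         O        E   (O−E)²/E
A          26       29      0.310
B          34       61     11.951
C          67       57      1.754
D         105       62     29.823
E          24       28      0.571
F          45       64      5.641
The largest term is for D: 29.82.

D, 29.82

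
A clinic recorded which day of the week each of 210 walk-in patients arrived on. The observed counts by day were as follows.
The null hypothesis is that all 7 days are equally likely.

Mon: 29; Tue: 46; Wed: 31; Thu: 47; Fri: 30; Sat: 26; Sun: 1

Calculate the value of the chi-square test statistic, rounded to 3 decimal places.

Under H₀ each category has probability 1/7, so each expected count is 210/7 = 30.
χ² = (29−30)²/30 + (46−30)²/30 + (31−30)²/30 + (47−30)²/30 + (30−30)²/30 + (26−30)²/30 + (1−30)²/30
   = 0.0333 + 8.5333 + 0.0333 + 9.6333 + 0.0000 + 0.5333 + 28.0333
Sum = 46.800

46.800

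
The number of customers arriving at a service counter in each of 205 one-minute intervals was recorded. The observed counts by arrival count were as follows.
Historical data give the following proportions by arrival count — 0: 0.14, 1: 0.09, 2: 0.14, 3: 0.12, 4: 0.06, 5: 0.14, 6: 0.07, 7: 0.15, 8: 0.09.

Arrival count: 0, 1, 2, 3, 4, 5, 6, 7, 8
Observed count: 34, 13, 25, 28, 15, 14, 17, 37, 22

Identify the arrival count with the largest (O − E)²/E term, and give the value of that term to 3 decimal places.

5, 7.529

Expected counts E_i = n·p_i: 205×0.14 = 28.7, 205×0.09 = 18.45, 205×0.14 = 28.7, 205×0.12 = 24.6, 205×0.06 = 12.3, 205×0.14 = 28.7, 205×0.07 = 14.35, 205×0.15 = 30.75, 205×0.09 = 18.45.
0: (34 − 28.7)²/28.7 = 28.09/28.7 = 0.9787
1: (13 − 18.45)²/18.45 = 29.7025/18.45 = 1.6099
2: (25 − 28.7)²/28.7 = 13.69/28.7 = 0.4770
3: (28 − 24.6)²/24.6 = 11.56/24.6 = 0.4699
4: (15 − 12.3)²/12.3 = 7.29/12.3 = 0.5927
5: (14 − 28.7)²/28.7 = 216.09/28.7 = 7.5293
6: (17 − 14.35)²/14.35 = 7.0225/14.35 = 0.4894
7: (37 − 30.75)²/30.75 = 39.0625/30.75 = 1.2703
8: (22 − 18.45)²/18.45 = 12.6025/18.45 = 0.6831
The largest term is for 5: 7.529.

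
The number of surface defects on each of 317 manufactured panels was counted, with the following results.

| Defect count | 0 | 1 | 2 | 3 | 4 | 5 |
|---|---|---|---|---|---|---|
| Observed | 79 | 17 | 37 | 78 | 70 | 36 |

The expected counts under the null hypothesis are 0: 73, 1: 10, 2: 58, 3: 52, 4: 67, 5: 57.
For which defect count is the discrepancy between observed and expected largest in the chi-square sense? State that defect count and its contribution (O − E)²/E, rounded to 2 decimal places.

χ² = (79−73)²/73 + (17−10)²/10 + (37−58)²/58 + (78−52)²/52 + (70−67)²/67 + (36−57)²/57
   = 0.493 + 4.900 + 7.603 + 13.000 + 0.134 + 7.737
The largest term is for 3: 13.00.

3, 13.00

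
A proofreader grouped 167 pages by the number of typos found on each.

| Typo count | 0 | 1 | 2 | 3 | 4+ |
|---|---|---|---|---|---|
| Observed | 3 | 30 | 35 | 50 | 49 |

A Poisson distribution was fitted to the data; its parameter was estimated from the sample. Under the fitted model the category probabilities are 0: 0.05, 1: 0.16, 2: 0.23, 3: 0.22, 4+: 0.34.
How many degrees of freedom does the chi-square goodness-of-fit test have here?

3

There are k = 5 categories and 1 parameter estimated from the data, so df = 5 − 1 − 1 = 3.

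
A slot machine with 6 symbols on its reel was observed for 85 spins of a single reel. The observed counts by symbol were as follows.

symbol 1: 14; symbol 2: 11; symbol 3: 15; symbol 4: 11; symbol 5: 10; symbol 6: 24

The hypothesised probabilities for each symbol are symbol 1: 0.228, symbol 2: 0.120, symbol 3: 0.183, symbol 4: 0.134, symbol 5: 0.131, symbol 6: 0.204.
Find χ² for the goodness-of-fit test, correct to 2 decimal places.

Expected counts E_i = n·p_i: 85×0.228 = 19.38, 85×0.120 = 10.2, 85×0.183 = 15.555, 85×0.134 = 11.39, 85×0.131 = 11.135, 85×0.204 = 17.34.
symbol 1: (14 − 19.38)²/19.38 = 28.9444/19.38 = 1.494
symbol 2: (11 − 10.2)²/10.2 = 0.64/10.2 = 0.063
symbol 3: (15 − 15.555)²/15.555 = 0.308025/15.555 = 0.020
symbol 4: (11 − 11.39)²/11.39 = 0.1521/11.39 = 0.013
symbol 5: (10 − 11.135)²/11.135 = 1.288225/11.135 = 0.116
symbol 6: (24 − 17.34)²/17.34 = 44.3556/17.34 = 2.558
Sum = 4.26

4.26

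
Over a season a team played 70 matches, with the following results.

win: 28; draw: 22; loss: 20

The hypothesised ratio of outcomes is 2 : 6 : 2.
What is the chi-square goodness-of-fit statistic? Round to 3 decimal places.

Ratio total = 10. Expected counts: 70×2/10 = 14, 70×6/10 = 42, 70×2/10 = 14.
cat         O        E   (O−E)²/E
win        28       14    14.0000
draw       22       42     9.5238
loss       20       14     2.5714
Sum = 26.095

26.095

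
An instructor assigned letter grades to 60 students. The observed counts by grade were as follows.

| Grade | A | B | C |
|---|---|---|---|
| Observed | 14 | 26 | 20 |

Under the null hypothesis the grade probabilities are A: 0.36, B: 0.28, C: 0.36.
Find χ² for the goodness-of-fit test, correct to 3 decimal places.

7.831

Expected counts E_i = n·p_i: 60×0.36 = 21.6, 60×0.28 = 16.8, 60×0.36 = 21.6.
A: (14 − 21.6)²/21.6 = 57.76/21.6 = 2.6741
B: (26 − 16.8)²/16.8 = 84.64/16.8 = 5.0381
C: (20 − 21.6)²/21.6 = 2.56/21.6 = 0.1185
Sum = 7.831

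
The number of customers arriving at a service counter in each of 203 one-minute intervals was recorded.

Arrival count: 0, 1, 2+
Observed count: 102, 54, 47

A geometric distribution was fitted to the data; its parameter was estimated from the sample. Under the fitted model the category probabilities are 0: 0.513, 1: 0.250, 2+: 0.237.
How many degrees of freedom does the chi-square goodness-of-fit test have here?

1

There are k = 3 categories and 1 parameter estimated from the data, so df = 3 − 1 − 1 = 1.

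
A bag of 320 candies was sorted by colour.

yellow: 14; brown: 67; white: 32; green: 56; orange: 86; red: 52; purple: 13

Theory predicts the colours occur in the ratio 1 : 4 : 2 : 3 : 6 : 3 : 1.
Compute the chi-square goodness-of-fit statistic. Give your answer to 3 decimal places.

Ratio total = 20. Expected counts: 320×1/20 = 16, 320×4/20 = 64, 320×2/20 = 32, 320×3/20 = 48, 320×6/20 = 96, 320×3/20 = 48, 320×1/20 = 16.
χ² = (14−16)²/16 + (67−64)²/64 + (32−32)²/32 + (56−48)²/48 + (86−96)²/96 + (52−48)²/48 + (13−16)²/16
   = 0.2500 + 0.1406 + 0.0000 + 1.3333 + 1.0417 + 0.3333 + 0.5625
Sum = 3.661

3.661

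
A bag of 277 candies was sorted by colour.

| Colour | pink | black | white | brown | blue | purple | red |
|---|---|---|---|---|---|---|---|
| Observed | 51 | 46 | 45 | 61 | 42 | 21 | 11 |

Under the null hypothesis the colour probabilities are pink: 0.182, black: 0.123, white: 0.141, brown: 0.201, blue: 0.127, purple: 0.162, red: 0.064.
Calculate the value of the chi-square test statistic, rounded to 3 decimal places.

22.174

Expected counts E_i = n·p_i: 277×0.182 = 50.414, 277×0.123 = 34.071, 277×0.141 = 39.057, 277×0.201 = 55.677, 277×0.127 = 35.179, 277×0.162 = 44.874, 277×0.064 = 17.728.
χ² = (51−50.414)²/50.414 + (46−34.071)²/34.071 + (45−39.057)²/39.057 + (61−55.677)²/55.677 + (42−35.179)²/35.179 + (21−44.874)²/44.874 + (11−17.728)²/17.728
   = 0.0068 + 4.1766 + 0.9043 + 0.5089 + 1.3226 + 12.7015 + 2.5534
Sum = 22.174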